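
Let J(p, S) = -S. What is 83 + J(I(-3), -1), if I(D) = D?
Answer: 84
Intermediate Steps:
83 + J(I(-3), -1) = 83 - 1*(-1) = 83 + 1 = 84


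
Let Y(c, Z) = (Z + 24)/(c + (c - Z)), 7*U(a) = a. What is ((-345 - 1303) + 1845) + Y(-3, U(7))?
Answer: 1354/7 ≈ 193.43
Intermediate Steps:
U(a) = a/7
Y(c, Z) = (24 + Z)/(-Z + 2*c)
((-345 - 1303) + 1845) + Y(-3, U(7)) = ((-345 - 1303) + 1845) + (24 + (⅐)*7)/(-7/7 + 2*(-3)) = (-1648 + 1845) + (24 + 1)/(-1*1 - 6) = 197 + 25/(-1 - 6) = 197 + 25/(-7) = 197 - ⅐*25 = 197 - 25/7 = 1354/7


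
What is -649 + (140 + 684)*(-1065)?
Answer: -878209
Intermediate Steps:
-649 + (140 + 684)*(-1065) = -649 + 824*(-1065) = -649 - 877560 = -878209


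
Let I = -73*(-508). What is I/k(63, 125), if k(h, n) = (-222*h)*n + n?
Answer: -37084/1748125 ≈ -0.021214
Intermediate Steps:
k(h, n) = n - 222*h*n (k(h, n) = -222*h*n + n = n - 222*h*n)
I = 37084
I/k(63, 125) = 37084/((125*(1 - 222*63))) = 37084/((125*(1 - 13986))) = 37084/((125*(-13985))) = 37084/(-1748125) = 37084*(-1/1748125) = -37084/1748125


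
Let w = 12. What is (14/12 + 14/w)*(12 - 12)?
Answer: 0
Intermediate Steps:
(14/12 + 14/w)*(12 - 12) = (14/12 + 14/12)*(12 - 12) = (14*(1/12) + 14*(1/12))*0 = (7/6 + 7/6)*0 = (7/3)*0 = 0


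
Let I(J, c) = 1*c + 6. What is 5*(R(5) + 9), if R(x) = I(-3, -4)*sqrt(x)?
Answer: 45 + 10*sqrt(5) ≈ 67.361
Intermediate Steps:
I(J, c) = 6 + c (I(J, c) = c + 6 = 6 + c)
R(x) = 2*sqrt(x) (R(x) = (6 - 4)*sqrt(x) = 2*sqrt(x))
5*(R(5) + 9) = 5*(2*sqrt(5) + 9) = 5*(9 + 2*sqrt(5)) = 45 + 10*sqrt(5)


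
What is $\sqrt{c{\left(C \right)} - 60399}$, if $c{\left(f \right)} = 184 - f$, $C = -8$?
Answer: $i \sqrt{60207} \approx 245.37 i$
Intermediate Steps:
$\sqrt{c{\left(C \right)} - 60399} = \sqrt{\left(184 - -8\right) - 60399} = \sqrt{\left(184 + 8\right) - 60399} = \sqrt{192 - 60399} = \sqrt{-60207} = i \sqrt{60207}$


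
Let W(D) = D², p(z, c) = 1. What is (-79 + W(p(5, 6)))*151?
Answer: -11778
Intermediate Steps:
(-79 + W(p(5, 6)))*151 = (-79 + 1²)*151 = (-79 + 1)*151 = -78*151 = -11778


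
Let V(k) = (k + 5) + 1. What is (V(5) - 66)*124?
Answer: -6820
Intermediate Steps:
V(k) = 6 + k (V(k) = (5 + k) + 1 = 6 + k)
(V(5) - 66)*124 = ((6 + 5) - 66)*124 = (11 - 66)*124 = -55*124 = -6820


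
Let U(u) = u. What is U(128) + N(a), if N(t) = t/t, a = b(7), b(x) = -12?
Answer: 129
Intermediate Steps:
a = -12
N(t) = 1
U(128) + N(a) = 128 + 1 = 129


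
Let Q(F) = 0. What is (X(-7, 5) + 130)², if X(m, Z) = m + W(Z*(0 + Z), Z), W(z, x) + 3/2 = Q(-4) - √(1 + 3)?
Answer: 57121/4 ≈ 14280.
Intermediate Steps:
W(z, x) = -7/2 (W(z, x) = -3/2 + (0 - √(1 + 3)) = -3/2 + (0 - √4) = -3/2 + (0 - 1*2) = -3/2 + (0 - 2) = -3/2 - 2 = -7/2)
X(m, Z) = -7/2 + m (X(m, Z) = m - 7/2 = -7/2 + m)
(X(-7, 5) + 130)² = ((-7/2 - 7) + 130)² = (-21/2 + 130)² = (239/2)² = 57121/4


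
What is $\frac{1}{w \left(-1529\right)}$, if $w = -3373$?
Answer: $\frac{1}{5157317} \approx 1.939 \cdot 10^{-7}$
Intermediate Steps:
$\frac{1}{w \left(-1529\right)} = \frac{1}{\left(-3373\right) \left(-1529\right)} = \left(- \frac{1}{3373}\right) \left(- \frac{1}{1529}\right) = \frac{1}{5157317}$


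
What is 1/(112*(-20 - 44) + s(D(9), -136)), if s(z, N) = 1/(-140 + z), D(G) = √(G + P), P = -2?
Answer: -140442764/1006694735873 + √7/1006694735873 ≈ -0.00013951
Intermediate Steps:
D(G) = √(-2 + G) (D(G) = √(G - 2) = √(-2 + G))
1/(112*(-20 - 44) + s(D(9), -136)) = 1/(112*(-20 - 44) + 1/(-140 + √(-2 + 9))) = 1/(112*(-64) + 1/(-140 + √7)) = 1/(-7168 + 1/(-140 + √7))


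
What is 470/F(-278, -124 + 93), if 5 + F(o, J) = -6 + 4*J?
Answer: -94/27 ≈ -3.4815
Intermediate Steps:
F(o, J) = -11 + 4*J (F(o, J) = -5 + (-6 + 4*J) = -11 + 4*J)
470/F(-278, -124 + 93) = 470/(-11 + 4*(-124 + 93)) = 470/(-11 + 4*(-31)) = 470/(-11 - 124) = 470/(-135) = 470*(-1/135) = -94/27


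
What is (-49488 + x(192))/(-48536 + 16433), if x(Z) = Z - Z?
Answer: 16496/10701 ≈ 1.5415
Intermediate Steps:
x(Z) = 0
(-49488 + x(192))/(-48536 + 16433) = (-49488 + 0)/(-48536 + 16433) = -49488/(-32103) = -49488*(-1/32103) = 16496/10701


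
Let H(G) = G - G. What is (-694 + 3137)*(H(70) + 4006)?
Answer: 9786658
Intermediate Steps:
H(G) = 0
(-694 + 3137)*(H(70) + 4006) = (-694 + 3137)*(0 + 4006) = 2443*4006 = 9786658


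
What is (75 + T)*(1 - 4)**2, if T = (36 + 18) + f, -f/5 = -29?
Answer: 2466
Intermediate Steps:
f = 145 (f = -5*(-29) = 145)
T = 199 (T = (36 + 18) + 145 = 54 + 145 = 199)
(75 + T)*(1 - 4)**2 = (75 + 199)*(1 - 4)**2 = 274*(-3)**2 = 274*9 = 2466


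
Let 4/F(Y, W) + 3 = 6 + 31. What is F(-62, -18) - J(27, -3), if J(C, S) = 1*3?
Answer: -49/17 ≈ -2.8824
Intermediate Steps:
F(Y, W) = 2/17 (F(Y, W) = 4/(-3 + (6 + 31)) = 4/(-3 + 37) = 4/34 = 4*(1/34) = 2/17)
J(C, S) = 3
F(-62, -18) - J(27, -3) = 2/17 - 1*3 = 2/17 - 3 = -49/17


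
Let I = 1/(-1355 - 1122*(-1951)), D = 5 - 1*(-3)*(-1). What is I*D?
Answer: 2/4832627 ≈ 4.1385e-7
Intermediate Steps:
D = 2 (D = 5 + 3*(-1) = 5 - 3 = 2)
I = 1/4832627 (I = -1/1951/(-2477) = -1/2477*(-1/1951) = 1/4832627 ≈ 2.0693e-7)
I*D = (1/4832627)*2 = 2/4832627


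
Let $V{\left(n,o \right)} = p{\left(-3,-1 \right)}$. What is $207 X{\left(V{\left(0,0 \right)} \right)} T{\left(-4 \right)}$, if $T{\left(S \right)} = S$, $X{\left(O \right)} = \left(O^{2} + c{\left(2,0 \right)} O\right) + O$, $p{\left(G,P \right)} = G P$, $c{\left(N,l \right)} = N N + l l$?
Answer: $-19872$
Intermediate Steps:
$c{\left(N,l \right)} = N^{2} + l^{2}$
$V{\left(n,o \right)} = 3$ ($V{\left(n,o \right)} = \left(-3\right) \left(-1\right) = 3$)
$X{\left(O \right)} = O^{2} + 5 O$ ($X{\left(O \right)} = \left(O^{2} + \left(2^{2} + 0^{2}\right) O\right) + O = \left(O^{2} + \left(4 + 0\right) O\right) + O = \left(O^{2} + 4 O\right) + O = O^{2} + 5 O$)
$207 X{\left(V{\left(0,0 \right)} \right)} T{\left(-4 \right)} = 207 \cdot 3 \left(5 + 3\right) \left(-4\right) = 207 \cdot 3 \cdot 8 \left(-4\right) = 207 \cdot 24 \left(-4\right) = 4968 \left(-4\right) = -19872$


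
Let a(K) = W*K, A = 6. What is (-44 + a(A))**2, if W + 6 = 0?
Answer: 6400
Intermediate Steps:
W = -6 (W = -6 + 0 = -6)
a(K) = -6*K
(-44 + a(A))**2 = (-44 - 6*6)**2 = (-44 - 36)**2 = (-80)**2 = 6400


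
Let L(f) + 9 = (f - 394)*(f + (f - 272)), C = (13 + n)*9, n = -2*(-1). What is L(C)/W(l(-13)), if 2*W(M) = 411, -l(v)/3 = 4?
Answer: 1018/411 ≈ 2.4769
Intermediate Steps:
l(v) = -12 (l(v) = -3*4 = -12)
n = 2
C = 135 (C = (13 + 2)*9 = 15*9 = 135)
W(M) = 411/2 (W(M) = (1/2)*411 = 411/2)
L(f) = -9 + (-394 + f)*(-272 + 2*f) (L(f) = -9 + (f - 394)*(f + (f - 272)) = -9 + (-394 + f)*(f + (-272 + f)) = -9 + (-394 + f)*(-272 + 2*f))
L(C)/W(l(-13)) = (107159 - 1060*135 + 2*135**2)/(411/2) = (107159 - 143100 + 2*18225)*(2/411) = (107159 - 143100 + 36450)*(2/411) = 509*(2/411) = 1018/411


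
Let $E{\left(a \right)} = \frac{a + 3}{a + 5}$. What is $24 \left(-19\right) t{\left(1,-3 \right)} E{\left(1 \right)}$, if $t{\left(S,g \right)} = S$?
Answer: $-304$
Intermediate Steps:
$E{\left(a \right)} = \frac{3 + a}{5 + a}$
$24 \left(-19\right) t{\left(1,-3 \right)} E{\left(1 \right)} = 24 \left(-19\right) 1 \frac{3 + 1}{5 + 1} = - 456 \cdot 1 \cdot \frac{1}{6} \cdot 4 = - 456 \cdot 1 \cdot \frac{2}{3} = \left(-456\right) \frac{2}{3} = -304$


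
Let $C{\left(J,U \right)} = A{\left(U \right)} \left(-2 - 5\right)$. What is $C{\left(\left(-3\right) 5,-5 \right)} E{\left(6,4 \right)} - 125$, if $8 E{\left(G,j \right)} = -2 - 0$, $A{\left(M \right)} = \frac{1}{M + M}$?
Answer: $- \frac{5007}{40} \approx -125.18$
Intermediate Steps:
$A{\left(M \right)} = \frac{1}{2 M}$
$C{\left(J,U \right)} = - \frac{7}{2 U}$ ($C{\left(J,U \right)} = \frac{1}{2 U} \left(-2 - 5\right) = \frac{1}{2 U} \left(-7\right) = - \frac{7}{2 U}$)
$E{\left(G,j \right)} = - \frac{1}{4}$ ($E{\left(G,j \right)} = \frac{-2 - 0}{8} = \frac{-2 + 0}{8} = \frac{1}{8} \left(-2\right) = - \frac{1}{4}$)
$C{\left(\left(-3\right) 5,-5 \right)} E{\left(6,4 \right)} - 125 = - \frac{7}{2 \left(-5\right)} \left(- \frac{1}{4}\right) - 125 = \left(- \frac{7}{2}\right) \left(- \frac{1}{5}\right) \left(- \frac{1}{4}\right) - 125 = \frac{7}{10} \left(- \frac{1}{4}\right) - 125 = - \frac{7}{40} - 125 = - \frac{5007}{40}$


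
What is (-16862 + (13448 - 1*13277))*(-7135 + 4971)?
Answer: 36119324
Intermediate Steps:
(-16862 + (13448 - 1*13277))*(-7135 + 4971) = (-16862 + (13448 - 13277))*(-2164) = (-16862 + 171)*(-2164) = -16691*(-2164) = 36119324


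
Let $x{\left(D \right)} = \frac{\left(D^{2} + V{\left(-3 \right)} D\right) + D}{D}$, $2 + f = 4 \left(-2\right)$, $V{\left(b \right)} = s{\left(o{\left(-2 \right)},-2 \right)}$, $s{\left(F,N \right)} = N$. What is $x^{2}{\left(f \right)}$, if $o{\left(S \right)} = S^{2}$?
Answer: $121$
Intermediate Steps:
$V{\left(b \right)} = -2$
$f = -10$ ($f = -2 + 4 \left(-2\right) = -2 - 8 = -10$)
$x{\left(D \right)} = \frac{D^{2} - D}{D}$ ($x{\left(D \right)} = \frac{\left(D^{2} - 2 D\right) + D}{D} = \frac{D^{2} - D}{D}$)
$x^{2}{\left(f \right)} = \left(-1 - 10\right)^{2} = \left(-11\right)^{2} = 121$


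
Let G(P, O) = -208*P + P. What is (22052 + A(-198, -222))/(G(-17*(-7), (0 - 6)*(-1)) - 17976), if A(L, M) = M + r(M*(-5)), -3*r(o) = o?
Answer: -21460/42609 ≈ -0.50365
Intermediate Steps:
r(o) = -o/3
G(P, O) = -207*P
A(L, M) = 8*M/3 (A(L, M) = M - M*(-5)/3 = M - (-5)*M/3 = M + 5*M/3 = 8*M/3)
(22052 + A(-198, -222))/(G(-17*(-7), (0 - 6)*(-1)) - 17976) = (22052 + (8/3)*(-222))/(-(-3519)*(-7) - 17976) = (22052 - 592)/(-207*119 - 17976) = 21460/(-24633 - 17976) = 21460/(-42609) = 21460*(-1/42609) = -21460/42609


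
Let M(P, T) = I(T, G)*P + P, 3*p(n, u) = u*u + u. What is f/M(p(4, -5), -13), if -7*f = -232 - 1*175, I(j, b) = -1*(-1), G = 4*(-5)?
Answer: 1221/280 ≈ 4.3607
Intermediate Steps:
p(n, u) = u/3 + u**2/3 (p(n, u) = (u*u + u)/3 = (u**2 + u)/3 = (u + u**2)/3 = u/3 + u**2/3)
G = -20
I(j, b) = 1
f = 407/7 (f = -(-232 - 1*175)/7 = -(-232 - 175)/7 = -1/7*(-407) = 407/7 ≈ 58.143)
M(P, T) = 2*P (M(P, T) = 1*P + P = P + P = 2*P)
f/M(p(4, -5), -13) = 407/(7*((2*((1/3)*(-5)*(1 - 5))))) = 407/(7*((2*((1/3)*(-5)*(-4))))) = 407/(7*((2*(20/3)))) = 407/(7*(40/3)) = (407/7)*(3/40) = 1221/280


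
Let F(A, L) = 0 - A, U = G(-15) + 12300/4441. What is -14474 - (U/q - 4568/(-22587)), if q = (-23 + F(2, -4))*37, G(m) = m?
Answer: -268600048440091/18557140395 ≈ -14474.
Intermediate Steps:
U = -54315/4441 (U = -15 + 12300/4441 = -54315/4441 ≈ -12.230)
F(A, L) = -A
q = -925 (q = (-23 - 1*2)*37 = (-23 - 2)*37 = -25*37 = -925)
-14474 - (U/q - 4568/(-22587)) = -14474 - (-54315/4441/(-925) - 4568/(-22587)) = -14474 - (-54315/4441*(-1/925) - 4568*(-1/22587)) = -14474 - (10863/821585 + 4568/22587) = -14474 - 1*3998362861/18557140395 = -14474 - 3998362861/18557140395 = -268600048440091/18557140395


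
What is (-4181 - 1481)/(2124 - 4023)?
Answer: 5662/1899 ≈ 2.9816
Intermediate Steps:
(-4181 - 1481)/(2124 - 4023) = -5662/(-1899) = -5662*(-1/1899) = 5662/1899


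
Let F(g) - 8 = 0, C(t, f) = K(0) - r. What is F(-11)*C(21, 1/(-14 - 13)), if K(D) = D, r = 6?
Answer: -48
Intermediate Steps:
C(t, f) = -6 (C(t, f) = 0 - 1*6 = 0 - 6 = -6)
F(g) = 8 (F(g) = 8 + 0 = 8)
F(-11)*C(21, 1/(-14 - 13)) = 8*(-6) = -48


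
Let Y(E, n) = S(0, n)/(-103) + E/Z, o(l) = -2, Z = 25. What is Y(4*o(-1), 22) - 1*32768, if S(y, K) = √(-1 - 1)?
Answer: -819208/25 - I*√2/103 ≈ -32768.0 - 0.01373*I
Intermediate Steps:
S(y, K) = I*√2 (S(y, K) = √(-2) = I*√2)
Y(E, n) = E/25 - I*√2/103 (Y(E, n) = (I*√2)/(-103) + E/25 = (I*√2)*(-1/103) + E*(1/25) = -I*√2/103 + E/25 = E/25 - I*√2/103)
Y(4*o(-1), 22) - 1*32768 = ((4*(-2))/25 - I*√2/103) - 1*32768 = ((1/25)*(-8) - I*√2/103) - 32768 = (-8/25 - I*√2/103) - 32768 = -819208/25 - I*√2/103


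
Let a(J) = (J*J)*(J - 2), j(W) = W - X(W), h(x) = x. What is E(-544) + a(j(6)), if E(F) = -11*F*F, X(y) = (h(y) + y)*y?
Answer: -3551504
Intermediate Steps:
X(y) = 2*y² (X(y) = (y + y)*y = (2*y)*y = 2*y²)
j(W) = W - 2*W²
a(J) = J²*(-2 + J)
E(F) = -11*F²
E(-544) + a(j(6)) = -11*(-544)² + (6*(1 - 2*6))²*(-2 + 6*(1 - 2*6)) = -11*295936 + (6*(1 - 12))²*(-2 + 6*(1 - 12)) = -3255296 + (6*(-11))²*(-2 + 6*(-11)) = -3255296 + (-66)²*(-2 - 66) = -3255296 + 4356*(-68) = -3255296 - 296208 = -3551504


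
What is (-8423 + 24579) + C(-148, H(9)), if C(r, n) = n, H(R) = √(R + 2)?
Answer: 16156 + √11 ≈ 16159.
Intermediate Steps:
H(R) = √(2 + R)
(-8423 + 24579) + C(-148, H(9)) = (-8423 + 24579) + √(2 + 9) = 16156 + √11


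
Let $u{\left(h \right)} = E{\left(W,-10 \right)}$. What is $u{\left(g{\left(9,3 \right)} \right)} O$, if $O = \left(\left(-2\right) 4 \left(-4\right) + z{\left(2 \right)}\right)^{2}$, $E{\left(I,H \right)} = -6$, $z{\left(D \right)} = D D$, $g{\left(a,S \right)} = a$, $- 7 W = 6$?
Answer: $-7776$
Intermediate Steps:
$W = - \frac{6}{7}$ ($W = \left(- \frac{1}{7}\right) 6 = - \frac{6}{7} \approx -0.85714$)
$z{\left(D \right)} = D^{2}$
$u{\left(h \right)} = -6$
$O = 1296$ ($O = \left(\left(-2\right) 4 \left(-4\right) + 2^{2}\right)^{2} = \left(\left(-8\right) \left(-4\right) + 4\right)^{2} = \left(32 + 4\right)^{2} = 36^{2} = 1296$)
$u{\left(g{\left(9,3 \right)} \right)} O = \left(-6\right) 1296 = -7776$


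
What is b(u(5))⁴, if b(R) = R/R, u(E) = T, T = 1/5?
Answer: 1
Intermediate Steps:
T = ⅕ ≈ 0.20000
u(E) = ⅕
b(R) = 1
b(u(5))⁴ = 1⁴ = 1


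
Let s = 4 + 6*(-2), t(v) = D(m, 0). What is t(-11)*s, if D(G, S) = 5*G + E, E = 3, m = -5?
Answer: 176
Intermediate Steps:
D(G, S) = 3 + 5*G (D(G, S) = 5*G + 3 = 3 + 5*G)
t(v) = -22 (t(v) = 3 + 5*(-5) = 3 - 25 = -22)
s = -8 (s = 4 - 12 = -8)
t(-11)*s = -22*(-8) = 176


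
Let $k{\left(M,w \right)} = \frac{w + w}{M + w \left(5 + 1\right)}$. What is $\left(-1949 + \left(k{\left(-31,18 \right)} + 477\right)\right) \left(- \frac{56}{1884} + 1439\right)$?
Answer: $- \frac{76795063540}{36267} \approx -2.1175 \cdot 10^{6}$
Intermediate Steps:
$k{\left(M,w \right)} = \frac{2 w}{M + 6 w}$ ($k{\left(M,w \right)} = \frac{2 w}{M + w 6} = \frac{2 w}{M + 6 w}$)
$\left(-1949 + \left(k{\left(-31,18 \right)} + 477\right)\right) \left(- \frac{56}{1884} + 1439\right) = \left(-1949 + \left(2 \cdot 18 \frac{1}{-31 + 6 \cdot 18} + 477\right)\right) \left(- \frac{56}{1884} + 1439\right) = \left(-1949 + \left(2 \cdot 18 \frac{1}{-31 + 108} + 477\right)\right) \left(\left(-56\right) \frac{1}{1884} + 1439\right) = \left(-1949 + \left(2 \cdot 18 \cdot \frac{1}{77} + 477\right)\right) \left(- \frac{14}{471} + 1439\right) = \left(-1949 + \left(2 \cdot 18 \cdot \frac{1}{77} + 477\right)\right) \frac{677755}{471} = \left(-1949 + \left(\frac{36}{77} + 477\right)\right) \frac{677755}{471} = \left(-1949 + \frac{36765}{77}\right) \frac{677755}{471} = \left(- \frac{113308}{77}\right) \frac{677755}{471} = - \frac{76795063540}{36267}$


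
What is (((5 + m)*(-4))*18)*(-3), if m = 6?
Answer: 2376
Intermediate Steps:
(((5 + m)*(-4))*18)*(-3) = (((5 + 6)*(-4))*18)*(-3) = ((11*(-4))*18)*(-3) = -44*18*(-3) = -792*(-3) = 2376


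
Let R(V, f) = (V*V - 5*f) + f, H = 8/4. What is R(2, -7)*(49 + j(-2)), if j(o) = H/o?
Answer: 1536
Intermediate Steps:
H = 2 (H = 8*(¼) = 2)
R(V, f) = V² - 4*f (R(V, f) = (V² - 5*f) + f = V² - 4*f)
j(o) = 2/o
R(2, -7)*(49 + j(-2)) = (2² - 4*(-7))*(49 + 2/(-2)) = (4 + 28)*(49 + 2*(-½)) = 32*(49 - 1) = 32*48 = 1536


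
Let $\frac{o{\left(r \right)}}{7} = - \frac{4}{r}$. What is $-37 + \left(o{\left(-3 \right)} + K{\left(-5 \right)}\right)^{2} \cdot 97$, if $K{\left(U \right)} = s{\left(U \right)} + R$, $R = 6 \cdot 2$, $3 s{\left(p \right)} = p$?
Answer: $\frac{337324}{9} \approx 37480.0$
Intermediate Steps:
$o{\left(r \right)} = - \frac{28}{r}$ ($o{\left(r \right)} = 7 \left(- \frac{4}{r}\right) = - \frac{28}{r}$)
$s{\left(p \right)} = \frac{p}{3}$
$R = 12$
$K{\left(U \right)} = 12 + \frac{U}{3}$ ($K{\left(U \right)} = \frac{U}{3} + 12 = 12 + \frac{U}{3}$)
$-37 + \left(o{\left(-3 \right)} + K{\left(-5 \right)}\right)^{2} \cdot 97 = -37 + \left(- \frac{28}{-3} + \left(12 + \frac{1}{3} \left(-5\right)\right)\right)^{2} \cdot 97 = -37 + \left(\left(-28\right) \left(- \frac{1}{3}\right) + \left(12 - \frac{5}{3}\right)\right)^{2} \cdot 97 = -37 + \left(\frac{28}{3} + \frac{31}{3}\right)^{2} \cdot 97 = -37 + \left(\frac{59}{3}\right)^{2} \cdot 97 = -37 + \frac{3481}{9} \cdot 97 = -37 + \frac{337657}{9} = \frac{337324}{9}$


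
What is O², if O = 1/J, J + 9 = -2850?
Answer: 1/8173881 ≈ 1.2234e-7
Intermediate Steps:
J = -2859 (J = -9 - 2850 = -2859)
O = -1/2859 (O = 1/(-2859) = -1/2859 ≈ -0.00034977)
O² = (-1/2859)² = 1/8173881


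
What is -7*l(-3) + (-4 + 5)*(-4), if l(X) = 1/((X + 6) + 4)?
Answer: -5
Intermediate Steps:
l(X) = 1/(10 + X) (l(X) = 1/((6 + X) + 4) = 1/(10 + X))
-7*l(-3) + (-4 + 5)*(-4) = -7/(10 - 3) + (-4 + 5)*(-4) = -7/7 + 1*(-4) = -7*⅐ - 4 = -1 - 4 = -5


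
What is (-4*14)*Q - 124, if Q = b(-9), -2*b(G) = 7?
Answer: 72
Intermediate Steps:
b(G) = -7/2 (b(G) = -½*7 = -7/2)
Q = -7/2 ≈ -3.5000
(-4*14)*Q - 124 = -4*14*(-7/2) - 124 = -56*(-7/2) - 124 = 196 - 124 = 72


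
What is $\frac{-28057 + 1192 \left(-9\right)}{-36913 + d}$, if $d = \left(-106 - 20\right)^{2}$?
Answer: $\frac{38785}{21037} \approx 1.8437$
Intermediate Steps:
$d = 15876$ ($d = \left(-126\right)^{2} = 15876$)
$\frac{-28057 + 1192 \left(-9\right)}{-36913 + d} = \frac{-28057 + 1192 \left(-9\right)}{-36913 + 15876} = \frac{-28057 - 10728}{-21037} = \left(-38785\right) \left(- \frac{1}{21037}\right) = \frac{38785}{21037}$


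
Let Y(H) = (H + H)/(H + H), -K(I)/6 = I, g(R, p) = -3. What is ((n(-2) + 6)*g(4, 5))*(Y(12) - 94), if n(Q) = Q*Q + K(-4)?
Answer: 9486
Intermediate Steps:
K(I) = -6*I
n(Q) = 24 + Q**2 (n(Q) = Q*Q - 6*(-4) = Q**2 + 24 = 24 + Q**2)
Y(H) = 1 (Y(H) = (2*H)/((2*H)) = (2*H)*(1/(2*H)) = 1)
((n(-2) + 6)*g(4, 5))*(Y(12) - 94) = (((24 + (-2)**2) + 6)*(-3))*(1 - 94) = (((24 + 4) + 6)*(-3))*(-93) = ((28 + 6)*(-3))*(-93) = (34*(-3))*(-93) = -102*(-93) = 9486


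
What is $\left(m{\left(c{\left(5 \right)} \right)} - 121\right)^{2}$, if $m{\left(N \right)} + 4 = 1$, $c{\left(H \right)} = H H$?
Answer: $15376$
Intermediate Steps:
$c{\left(H \right)} = H^{2}$
$m{\left(N \right)} = -3$ ($m{\left(N \right)} = -4 + 1 = -3$)
$\left(m{\left(c{\left(5 \right)} \right)} - 121\right)^{2} = \left(-3 - 121\right)^{2} = \left(-124\right)^{2} = 15376$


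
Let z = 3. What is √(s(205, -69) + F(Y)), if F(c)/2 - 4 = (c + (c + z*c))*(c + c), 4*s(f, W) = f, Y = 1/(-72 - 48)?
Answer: √213305/60 ≈ 7.6975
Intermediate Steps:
Y = -1/120 (Y = 1/(-120) = -1/120 ≈ -0.0083333)
s(f, W) = f/4
F(c) = 8 + 20*c² (F(c) = 8 + 2*((c + (c + 3*c))*(c + c)) = 8 + 2*((c + 4*c)*(2*c)) = 8 + 2*((5*c)*(2*c)) = 8 + 2*(10*c²) = 8 + 20*c²)
√(s(205, -69) + F(Y)) = √((¼)*205 + (8 + 20*(-1/120)²)) = √(205/4 + (8 + 20*(1/14400))) = √(205/4 + (8 + 1/720)) = √(205/4 + 5761/720) = √(42661/720) = √213305/60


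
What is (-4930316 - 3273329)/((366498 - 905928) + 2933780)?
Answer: -1640729/478870 ≈ -3.4263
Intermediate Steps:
(-4930316 - 3273329)/((366498 - 905928) + 2933780) = -8203645/(-539430 + 2933780) = -8203645/2394350 = -8203645*1/2394350 = -1640729/478870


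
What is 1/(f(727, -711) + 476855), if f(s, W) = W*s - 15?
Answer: -1/40057 ≈ -2.4964e-5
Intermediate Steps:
f(s, W) = -15 + W*s
1/(f(727, -711) + 476855) = 1/((-15 - 711*727) + 476855) = 1/((-15 - 516897) + 476855) = 1/(-516912 + 476855) = 1/(-40057) = -1/40057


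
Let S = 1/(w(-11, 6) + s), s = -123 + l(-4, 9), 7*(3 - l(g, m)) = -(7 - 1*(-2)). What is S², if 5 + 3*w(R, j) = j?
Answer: 441/6180196 ≈ 7.1357e-5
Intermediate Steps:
w(R, j) = -5/3 + j/3
l(g, m) = 30/7 (l(g, m) = 3 - (-1)*(7 - 1*(-2))/7 = 3 - (-1)*(7 + 2)/7 = 3 - (-1)*9/7 = 3 - ⅐*(-9) = 3 + 9/7 = 30/7)
s = -831/7 (s = -123 + 30/7 = -831/7 ≈ -118.71)
S = -21/2486 (S = 1/((-5/3 + (⅓)*6) - 831/7) = 1/((-5/3 + 2) - 831/7) = 1/(⅓ - 831/7) = 1/(-2486/21) = -21/2486 ≈ -0.0084473)
S² = (-21/2486)² = 441/6180196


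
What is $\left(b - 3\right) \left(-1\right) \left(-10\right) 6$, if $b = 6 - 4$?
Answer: $-60$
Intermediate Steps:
$b = 2$ ($b = 6 - 4 = 2$)
$\left(b - 3\right) \left(-1\right) \left(-10\right) 6 = \left(2 - 3\right) \left(-1\right) \left(-10\right) 6 = \left(-1\right) \left(-1\right) \left(-10\right) 6 = 1 \left(-10\right) 6 = \left(-10\right) 6 = -60$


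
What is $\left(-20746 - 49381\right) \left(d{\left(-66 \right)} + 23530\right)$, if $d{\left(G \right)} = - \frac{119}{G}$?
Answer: $- \frac{108914173573}{66} \approx -1.6502 \cdot 10^{9}$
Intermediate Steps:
$\left(-20746 - 49381\right) \left(d{\left(-66 \right)} + 23530\right) = \left(-20746 - 49381\right) \left(- \frac{119}{-66} + 23530\right) = - 70127 \left(\left(-119\right) \left(- \frac{1}{66}\right) + 23530\right) = - 70127 \left(\frac{119}{66} + 23530\right) = \left(-70127\right) \frac{1553099}{66} = - \frac{108914173573}{66}$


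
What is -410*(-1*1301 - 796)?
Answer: 859770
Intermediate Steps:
-410*(-1*1301 - 796) = -410*(-1301 - 796) = -410*(-2097) = 859770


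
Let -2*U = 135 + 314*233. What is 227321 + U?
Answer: 381345/2 ≈ 1.9067e+5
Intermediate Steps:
U = -73297/2 (U = -(135 + 314*233)/2 = -(135 + 73162)/2 = -1/2*73297 = -73297/2 ≈ -36649.)
227321 + U = 227321 - 73297/2 = 381345/2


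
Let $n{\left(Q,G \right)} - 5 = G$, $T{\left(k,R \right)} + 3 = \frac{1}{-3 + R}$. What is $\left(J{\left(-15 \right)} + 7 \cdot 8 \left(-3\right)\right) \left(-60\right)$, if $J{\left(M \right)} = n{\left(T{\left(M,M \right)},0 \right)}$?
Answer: $9780$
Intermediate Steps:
$T{\left(k,R \right)} = -3 + \frac{1}{-3 + R}$
$n{\left(Q,G \right)} = 5 + G$
$J{\left(M \right)} = 5$ ($J{\left(M \right)} = 5 + 0 = 5$)
$\left(J{\left(-15 \right)} + 7 \cdot 8 \left(-3\right)\right) \left(-60\right) = \left(5 + 7 \cdot 8 \left(-3\right)\right) \left(-60\right) = \left(5 + 56 \left(-3\right)\right) \left(-60\right) = \left(5 - 168\right) \left(-60\right) = \left(-163\right) \left(-60\right) = 9780$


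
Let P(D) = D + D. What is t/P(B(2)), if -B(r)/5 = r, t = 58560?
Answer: -2928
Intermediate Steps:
B(r) = -5*r
P(D) = 2*D
t/P(B(2)) = 58560/((2*(-5*2))) = 58560/((2*(-10))) = 58560/(-20) = 58560*(-1/20) = -2928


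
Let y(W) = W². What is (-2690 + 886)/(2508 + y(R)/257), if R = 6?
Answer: -115907/161148 ≈ -0.71926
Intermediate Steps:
(-2690 + 886)/(2508 + y(R)/257) = (-2690 + 886)/(2508 + 6²/257) = -1804/(2508 + 36*(1/257)) = -1804/(2508 + 36/257) = -1804/644592/257 = -1804*257/644592 = -115907/161148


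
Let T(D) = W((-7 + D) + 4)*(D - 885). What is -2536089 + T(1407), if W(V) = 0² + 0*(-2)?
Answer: -2536089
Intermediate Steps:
W(V) = 0 (W(V) = 0 + 0 = 0)
T(D) = 0 (T(D) = 0*(D - 885) = 0*(-885 + D) = 0)
-2536089 + T(1407) = -2536089 + 0 = -2536089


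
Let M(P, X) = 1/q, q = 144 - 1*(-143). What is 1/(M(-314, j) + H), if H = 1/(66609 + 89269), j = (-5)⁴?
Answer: 44736986/156165 ≈ 286.47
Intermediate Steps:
q = 287 (q = 144 + 143 = 287)
j = 625
H = 1/155878 ≈ 6.4153e-6
M(P, X) = 1/287
1/(M(-314, j) + H) = 1/(1/287 + 1/155878) = 1/(156165/44736986) = 44736986/156165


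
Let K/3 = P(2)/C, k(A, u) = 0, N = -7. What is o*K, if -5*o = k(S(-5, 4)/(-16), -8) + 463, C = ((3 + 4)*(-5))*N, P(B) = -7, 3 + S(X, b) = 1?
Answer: 1389/175 ≈ 7.9371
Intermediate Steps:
S(X, b) = -2 (S(X, b) = -3 + 1 = -2)
C = 245 (C = ((3 + 4)*(-5))*(-7) = (7*(-5))*(-7) = -35*(-7) = 245)
K = -3/35 (K = 3*(-7/245) = 3*(-7*1/245) = 3*(-1/35) = -3/35 ≈ -0.085714)
o = -463/5 (o = -(0 + 463)/5 = -⅕*463 = -463/5 ≈ -92.600)
o*K = -463/5*(-3/35) = 1389/175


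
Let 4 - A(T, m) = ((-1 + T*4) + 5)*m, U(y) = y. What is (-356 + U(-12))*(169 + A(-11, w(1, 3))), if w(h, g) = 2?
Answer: -93104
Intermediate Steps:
A(T, m) = 4 - m*(4 + 4*T) (A(T, m) = 4 - ((-1 + T*4) + 5)*m = 4 - ((-1 + 4*T) + 5)*m = 4 - (4 + 4*T)*m = 4 - m*(4 + 4*T))
(-356 + U(-12))*(169 + A(-11, w(1, 3))) = (-356 - 12)*(169 + (4 - 4*2 - 4*(-11)*2)) = -368*(169 + (4 - 8 + 88)) = -368*(169 + 84) = -368*253 = -93104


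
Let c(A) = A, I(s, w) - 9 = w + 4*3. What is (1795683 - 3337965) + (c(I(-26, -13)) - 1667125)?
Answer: -3209399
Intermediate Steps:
I(s, w) = 21 + w (I(s, w) = 9 + (w + 4*3) = 9 + (w + 12) = 9 + (12 + w) = 21 + w)
(1795683 - 3337965) + (c(I(-26, -13)) - 1667125) = (1795683 - 3337965) + ((21 - 13) - 1667125) = -1542282 + (8 - 1667125) = -1542282 - 1667117 = -3209399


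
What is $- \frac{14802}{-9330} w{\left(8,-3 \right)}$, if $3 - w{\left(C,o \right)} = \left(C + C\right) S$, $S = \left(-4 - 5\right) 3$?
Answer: $\frac{214629}{311} \approx 690.13$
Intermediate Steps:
$S = -27$ ($S = \left(-9\right) 3 = -27$)
$w{\left(C,o \right)} = 3 + 54 C$ ($w{\left(C,o \right)} = 3 - \left(C + C\right) \left(-27\right) = 3 - 2 C \left(-27\right) = 3 - - 54 C = 3 + 54 C$)
$- \frac{14802}{-9330} w{\left(8,-3 \right)} = - \frac{14802}{-9330} \left(3 + 54 \cdot 8\right) = \left(-14802\right) \left(- \frac{1}{9330}\right) \left(3 + 432\right) = \frac{2467}{1555} \cdot 435 = \frac{214629}{311}$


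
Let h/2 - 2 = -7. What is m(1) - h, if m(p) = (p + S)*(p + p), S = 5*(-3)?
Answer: -18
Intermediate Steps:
S = -15
h = -10 (h = 4 + 2*(-7) = 4 - 14 = -10)
m(p) = 2*p*(-15 + p) (m(p) = (p - 15)*(p + p) = (-15 + p)*(2*p) = 2*p*(-15 + p))
m(1) - h = 2*1*(-15 + 1) - 1*(-10) = 2*1*(-14) + 10 = -28 + 10 = -18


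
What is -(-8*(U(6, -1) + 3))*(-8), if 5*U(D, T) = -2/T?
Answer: -1088/5 ≈ -217.60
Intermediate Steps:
U(D, T) = -2/(5*T) (U(D, T) = (-2/T)/5 = -2/(5*T))
-(-8*(U(6, -1) + 3))*(-8) = -(-8*(-⅖/(-1) + 3))*(-8) = -(-8*(-⅖*(-1) + 3))*(-8) = -(-8*(⅖ + 3))*(-8) = -(-8*17/5)*(-8) = -(-136)*(-8)/5 = -1*1088/5 = -1088/5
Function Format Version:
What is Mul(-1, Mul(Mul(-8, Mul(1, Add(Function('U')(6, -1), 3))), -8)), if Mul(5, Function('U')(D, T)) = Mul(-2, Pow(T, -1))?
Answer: Rational(-1088, 5) ≈ -217.60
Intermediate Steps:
Function('U')(D, T) = Mul(Rational(-2, 5), Pow(T, -1)) (Function('U')(D, T) = Mul(Rational(1, 5), Mul(-2, Pow(T, -1))) = Mul(Rational(-2, 5), Pow(T, -1)))
Mul(-1, Mul(Mul(-8, Mul(1, Add(Function('U')(6, -1), 3))), -8)) = Mul(-1, Mul(Mul(-8, Mul(1, Add(Mul(Rational(-2, 5), Pow(-1, -1)), 3))), -8)) = Mul(-1, Mul(Mul(-8, Mul(1, Add(Mul(Rational(-2, 5), -1), 3))), -8)) = Mul(-1, Mul(Mul(-8, Mul(1, Add(Rational(2, 5), 3))), -8)) = Mul(-1, Mul(Mul(-8, Mul(1, Rational(17, 5))), -8)) = Mul(-1, Mul(Mul(-8, Rational(17, 5)), -8)) = Mul(-1, Mul(Rational(-136, 5), -8)) = Mul(-1, Rational(1088, 5)) = Rational(-1088, 5)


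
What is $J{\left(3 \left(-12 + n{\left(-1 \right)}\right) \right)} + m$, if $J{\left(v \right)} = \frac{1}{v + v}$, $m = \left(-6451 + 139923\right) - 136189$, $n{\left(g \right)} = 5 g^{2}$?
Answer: $- \frac{114115}{42} \approx -2717.0$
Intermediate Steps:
$m = -2717$ ($m = 133472 - 136189 = -2717$)
$J{\left(v \right)} = \frac{1}{2 v}$
$J{\left(3 \left(-12 + n{\left(-1 \right)}\right) \right)} + m = \frac{1}{2 \cdot 3 \left(-12 + 5 \left(-1\right)^{2}\right)} - 2717 = \frac{1}{2 \cdot 3 \left(-12 + 5 \cdot 1\right)} - 2717 = \frac{1}{2 \cdot 3 \left(-12 + 5\right)} - 2717 = \frac{1}{2 \cdot 3 \left(-7\right)} - 2717 = \frac{1}{2 \left(-21\right)} - 2717 = \frac{1}{2} \left(- \frac{1}{21}\right) - 2717 = - \frac{1}{42} - 2717 = - \frac{114115}{42}$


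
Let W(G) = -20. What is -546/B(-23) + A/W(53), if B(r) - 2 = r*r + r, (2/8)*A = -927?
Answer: 234093/1270 ≈ 184.33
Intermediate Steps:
A = -3708 (A = 4*(-927) = -3708)
B(r) = 2 + r + r² (B(r) = 2 + (r*r + r) = 2 + (r² + r) = 2 + (r + r²) = 2 + r + r²)
-546/B(-23) + A/W(53) = -546/(2 - 23 + (-23)²) - 3708/(-20) = -546/(2 - 23 + 529) - 3708*(-1/20) = -546/508 + 927/5 = -546*1/508 + 927/5 = -273/254 + 927/5 = 234093/1270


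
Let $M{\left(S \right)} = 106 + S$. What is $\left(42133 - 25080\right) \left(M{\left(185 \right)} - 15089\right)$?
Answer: $-252350294$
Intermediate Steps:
$\left(42133 - 25080\right) \left(M{\left(185 \right)} - 15089\right) = \left(42133 - 25080\right) \left(\left(106 + 185\right) - 15089\right) = 17053 \left(291 + \left(-16770 + 1681\right)\right) = 17053 \left(291 - 15089\right) = 17053 \left(-14798\right) = -252350294$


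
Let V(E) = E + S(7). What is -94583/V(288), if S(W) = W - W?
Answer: -94583/288 ≈ -328.41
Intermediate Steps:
S(W) = 0
V(E) = E (V(E) = E + 0 = E)
-94583/V(288) = -94583/288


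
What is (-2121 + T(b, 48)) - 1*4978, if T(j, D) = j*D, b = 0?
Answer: -7099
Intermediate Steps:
T(j, D) = D*j
(-2121 + T(b, 48)) - 1*4978 = (-2121 + 48*0) - 1*4978 = (-2121 + 0) - 4978 = -2121 - 4978 = -7099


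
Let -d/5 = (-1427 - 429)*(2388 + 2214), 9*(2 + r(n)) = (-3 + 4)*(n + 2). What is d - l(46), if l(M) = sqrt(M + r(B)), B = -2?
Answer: 42706560 - 2*sqrt(11) ≈ 4.2707e+7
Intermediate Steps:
r(n) = -16/9 + n/9 (r(n) = -2 + ((-3 + 4)*(n + 2))/9 = -2 + (1*(2 + n))/9 = -2 + (2 + n)/9 = -2 + (2/9 + n/9) = -16/9 + n/9)
l(M) = sqrt(-2 + M) (l(M) = sqrt(M + (-16/9 + (1/9)*(-2))) = sqrt(M + (-16/9 - 2/9)) = sqrt(M - 2) = sqrt(-2 + M))
d = 42706560 (d = -5*(-1427 - 429)*(2388 + 2214) = -(-9280)*4602 = -5*(-8541312) = 42706560)
d - l(46) = 42706560 - sqrt(-2 + 46) = 42706560 - sqrt(44) = 42706560 - 2*sqrt(11)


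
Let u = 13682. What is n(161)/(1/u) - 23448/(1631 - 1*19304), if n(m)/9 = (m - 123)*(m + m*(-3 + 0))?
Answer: -8876067294272/5891 ≈ -1.5067e+9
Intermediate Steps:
n(m) = -18*m*(-123 + m) (n(m) = 9*((m - 123)*(m + m*(-3 + 0))) = 9*((-123 + m)*(m + m*(-3))) = 9*((-123 + m)*(m - 3*m)) = 9*((-123 + m)*(-2*m)) = 9*(-2*m*(-123 + m)) = -18*m*(-123 + m))
n(161)/(1/u) - 23448/(1631 - 1*19304) = (18*161*(123 - 1*161))/(1/13682) - 23448/(1631 - 1*19304) = (18*161*(123 - 161))/(1/13682) - 23448/(1631 - 19304) = (18*161*(-38))*13682 - 23448/(-17673) = -110124*13682 - 23448*(-1/17673) = -1506716568 + 7816/5891 = -8876067294272/5891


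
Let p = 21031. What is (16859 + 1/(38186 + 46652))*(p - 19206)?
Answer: 2610268013475/84838 ≈ 3.0768e+7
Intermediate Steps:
(16859 + 1/(38186 + 46652))*(p - 19206) = (16859 + 1/(38186 + 46652))*(21031 - 19206) = (16859 + 1/84838)*1825 = (1430283843/84838)*1825 = 2610268013475/84838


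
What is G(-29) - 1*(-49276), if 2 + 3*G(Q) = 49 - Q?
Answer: 147904/3 ≈ 49301.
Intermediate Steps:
G(Q) = 47/3 - Q/3 (G(Q) = -⅔ + (49 - Q)/3 = -⅔ + (49/3 - Q/3) = 47/3 - Q/3)
G(-29) - 1*(-49276) = (47/3 - ⅓*(-29)) - 1*(-49276) = (47/3 + 29/3) + 49276 = 76/3 + 49276 = 147904/3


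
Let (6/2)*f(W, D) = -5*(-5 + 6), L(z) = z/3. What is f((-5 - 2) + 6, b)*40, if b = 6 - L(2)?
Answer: -200/3 ≈ -66.667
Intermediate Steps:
L(z) = z/3 (L(z) = z*(1/3) = z/3)
b = 16/3 (b = 6 - 2/3 = 16/3 ≈ 5.3333)
f(W, D) = -5/3 (f(W, D) = (-5*(-5 + 6))/3 = (-5*1)/3 = (1/3)*(-5) = -5/3)
f((-5 - 2) + 6, b)*40 = -5/3*40 = -200/3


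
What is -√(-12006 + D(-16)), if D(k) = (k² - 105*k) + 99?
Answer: -13*I*√59 ≈ -99.855*I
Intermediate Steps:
D(k) = 99 + k² - 105*k
-√(-12006 + D(-16)) = -√(-12006 + (99 + (-16)² - 105*(-16))) = -√(-12006 + (99 + 256 + 1680)) = -√(-12006 + 2035) = -√(-9971) = -13*I*√59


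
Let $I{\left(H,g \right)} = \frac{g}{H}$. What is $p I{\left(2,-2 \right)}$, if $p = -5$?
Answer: $5$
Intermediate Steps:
$p I{\left(2,-2 \right)} = - 5 \left(- \frac{2}{2}\right) = - 5 \left(\left(-2\right) \frac{1}{2}\right) = \left(-5\right) \left(-1\right) = 5$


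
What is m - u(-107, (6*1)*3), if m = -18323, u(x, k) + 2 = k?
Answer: -18339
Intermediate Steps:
u(x, k) = -2 + k
m - u(-107, (6*1)*3) = -18323 - (-2 + (6*1)*3) = -18323 - (-2 + 6*3) = -18323 - (-2 + 18) = -18323 - 1*16 = -18323 - 16 = -18339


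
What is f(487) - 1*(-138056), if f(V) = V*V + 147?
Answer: 375372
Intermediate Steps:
f(V) = 147 + V² (f(V) = V² + 147 = 147 + V²)
f(487) - 1*(-138056) = (147 + 487²) - 1*(-138056) = (147 + 237169) + 138056 = 237316 + 138056 = 375372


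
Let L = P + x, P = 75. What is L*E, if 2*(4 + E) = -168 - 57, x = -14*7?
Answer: 5359/2 ≈ 2679.5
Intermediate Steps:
x = -98
E = -233/2 (E = -4 + (-168 - 57)/2 = -4 + (½)*(-225) = -4 - 225/2 = -233/2 ≈ -116.50)
L = -23 (L = 75 - 98 = -23)
L*E = -23*(-233/2) = 5359/2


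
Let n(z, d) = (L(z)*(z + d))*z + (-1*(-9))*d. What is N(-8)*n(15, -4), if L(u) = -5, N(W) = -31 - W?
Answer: 19803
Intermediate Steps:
n(z, d) = 9*d + z*(-5*d - 5*z) (n(z, d) = (-5*(z + d))*z + (-1*(-9))*d = (-5*(d + z))*z + 9*d = (-5*d - 5*z)*z + 9*d = z*(-5*d - 5*z) + 9*d = 9*d + z*(-5*d - 5*z))
N(-8)*n(15, -4) = (-31 - 1*(-8))*(-5*15² + 9*(-4) - 5*(-4)*15) = (-31 + 8)*(-5*225 - 36 + 300) = -23*(-1125 - 36 + 300) = -23*(-861) = 19803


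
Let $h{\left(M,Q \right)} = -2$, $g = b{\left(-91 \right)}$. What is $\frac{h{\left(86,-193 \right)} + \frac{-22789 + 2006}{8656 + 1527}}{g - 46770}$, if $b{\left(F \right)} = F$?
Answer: $\frac{41149}{477185563} \approx 8.6233 \cdot 10^{-5}$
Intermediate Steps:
$g = -91$
$\frac{h{\left(86,-193 \right)} + \frac{-22789 + 2006}{8656 + 1527}}{g - 46770} = \frac{-2 + \frac{-22789 + 2006}{8656 + 1527}}{-91 - 46770} = \frac{-2 - \frac{20783}{10183}}{-46861} = \left(-2 - \frac{20783}{10183}\right) \left(- \frac{1}{46861}\right) = \left(- \frac{41149}{10183}\right) \left(- \frac{1}{46861}\right) = \frac{41149}{477185563}$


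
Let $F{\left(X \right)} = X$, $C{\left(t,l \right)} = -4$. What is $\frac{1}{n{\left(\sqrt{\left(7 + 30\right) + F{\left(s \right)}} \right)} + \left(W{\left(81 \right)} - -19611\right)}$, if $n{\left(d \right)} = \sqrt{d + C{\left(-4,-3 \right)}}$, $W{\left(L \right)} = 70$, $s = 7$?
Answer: $\frac{1}{19681 + \sqrt{-4 + 2 \sqrt{11}}} \approx 5.0806 \cdot 10^{-5}$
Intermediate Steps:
$n{\left(d \right)} = \sqrt{-4 + d}$ ($n{\left(d \right)} = \sqrt{d - 4} = \sqrt{-4 + d}$)
$\frac{1}{n{\left(\sqrt{\left(7 + 30\right) + F{\left(s \right)}} \right)} + \left(W{\left(81 \right)} - -19611\right)} = \frac{1}{\sqrt{-4 + \sqrt{\left(7 + 30\right) + 7}} + \left(70 - -19611\right)} = \frac{1}{\sqrt{-4 + \sqrt{37 + 7}} + \left(70 + 19611\right)} = \frac{1}{\sqrt{-4 + \sqrt{44}} + 19681} = \frac{1}{\sqrt{-4 + 2 \sqrt{11}} + 19681} = \frac{1}{19681 + \sqrt{-4 + 2 \sqrt{11}}}$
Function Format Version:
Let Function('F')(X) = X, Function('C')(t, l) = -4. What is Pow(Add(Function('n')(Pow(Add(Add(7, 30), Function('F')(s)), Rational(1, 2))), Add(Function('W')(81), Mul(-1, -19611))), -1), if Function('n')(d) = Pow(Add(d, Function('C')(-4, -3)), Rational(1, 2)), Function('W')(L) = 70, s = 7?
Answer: Pow(Add(19681, Pow(Add(-4, Mul(2, Pow(11, Rational(1, 2)))), Rational(1, 2))), -1) ≈ 5.0806e-5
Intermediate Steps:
Function('n')(d) = Pow(Add(-4, d), Rational(1, 2)) (Function('n')(d) = Pow(Add(d, -4), Rational(1, 2)) = Pow(Add(-4, d), Rational(1, 2)))
Pow(Add(Function('n')(Pow(Add(Add(7, 30), Function('F')(s)), Rational(1, 2))), Add(Function('W')(81), Mul(-1, -19611))), -1) = Pow(Add(Pow(Add(-4, Pow(Add(Add(7, 30), 7), Rational(1, 2))), Rational(1, 2)), Add(70, Mul(-1, -19611))), -1) = Pow(Add(Pow(Add(-4, Pow(Add(37, 7), Rational(1, 2))), Rational(1, 2)), Add(70, 19611)), -1) = Pow(Add(Pow(Add(-4, Pow(44, Rational(1, 2))), Rational(1, 2)), 19681), -1) = Pow(Add(Pow(Add(-4, Mul(2, Pow(11, Rational(1, 2)))), Rational(1, 2)), 19681), -1) = Pow(Add(19681, Pow(Add(-4, Mul(2, Pow(11, Rational(1, 2)))), Rational(1, 2))), -1)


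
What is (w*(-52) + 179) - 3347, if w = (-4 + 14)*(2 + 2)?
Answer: -5248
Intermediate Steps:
w = 40 (w = 10*4 = 40)
(w*(-52) + 179) - 3347 = (40*(-52) + 179) - 3347 = (-2080 + 179) - 3347 = -1901 - 3347 = -5248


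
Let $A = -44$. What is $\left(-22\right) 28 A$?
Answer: $27104$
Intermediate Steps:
$\left(-22\right) 28 A = \left(-22\right) 28 \left(-44\right) = \left(-616\right) \left(-44\right) = 27104$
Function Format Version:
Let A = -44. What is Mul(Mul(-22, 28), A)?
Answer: 27104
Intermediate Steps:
Mul(Mul(-22, 28), A) = Mul(Mul(-22, 28), -44) = Mul(-616, -44) = 27104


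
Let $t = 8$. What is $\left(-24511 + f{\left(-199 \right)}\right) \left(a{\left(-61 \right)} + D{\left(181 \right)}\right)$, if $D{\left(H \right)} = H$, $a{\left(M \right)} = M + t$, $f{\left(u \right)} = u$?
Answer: $-3162880$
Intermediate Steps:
$a{\left(M \right)} = 8 + M$ ($a{\left(M \right)} = M + 8 = 8 + M$)
$\left(-24511 + f{\left(-199 \right)}\right) \left(a{\left(-61 \right)} + D{\left(181 \right)}\right) = \left(-24511 - 199\right) \left(\left(8 - 61\right) + 181\right) = - 24710 \left(-53 + 181\right) = \left(-24710\right) 128 = -3162880$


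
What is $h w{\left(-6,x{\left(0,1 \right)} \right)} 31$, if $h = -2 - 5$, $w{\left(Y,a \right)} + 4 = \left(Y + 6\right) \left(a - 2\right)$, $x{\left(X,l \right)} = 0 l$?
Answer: $868$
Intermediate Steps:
$x{\left(X,l \right)} = 0$
$w{\left(Y,a \right)} = -4 + \left(-2 + a\right) \left(6 + Y\right)$ ($w{\left(Y,a \right)} = -4 + \left(Y + 6\right) \left(a - 2\right) = -4 + \left(6 + Y\right) \left(-2 + a\right) = -4 + \left(-2 + a\right) \left(6 + Y\right)$)
$h = -7$
$h w{\left(-6,x{\left(0,1 \right)} \right)} 31 = - 7 \left(-16 - -12 + 6 \cdot 0 - 0\right) 31 = - 7 \left(-16 + 12 + 0 + 0\right) 31 = \left(-7\right) \left(-4\right) 31 = 28 \cdot 31 = 868$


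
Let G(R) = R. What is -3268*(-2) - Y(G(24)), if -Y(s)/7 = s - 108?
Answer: 5948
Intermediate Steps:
Y(s) = 756 - 7*s (Y(s) = -7*(s - 108) = -7*(-108 + s) = 756 - 7*s)
-3268*(-2) - Y(G(24)) = -3268*(-2) - (756 - 7*24) = 6536 - (756 - 168) = 6536 - 1*588 = 6536 - 588 = 5948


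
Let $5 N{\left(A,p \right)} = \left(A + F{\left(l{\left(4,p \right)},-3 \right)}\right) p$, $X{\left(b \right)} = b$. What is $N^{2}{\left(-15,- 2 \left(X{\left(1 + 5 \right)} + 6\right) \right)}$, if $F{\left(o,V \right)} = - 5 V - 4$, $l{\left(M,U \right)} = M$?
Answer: $\frac{9216}{25} \approx 368.64$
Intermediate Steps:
$F{\left(o,V \right)} = -4 - 5 V$
$N{\left(A,p \right)} = \frac{p \left(11 + A\right)}{5}$ ($N{\left(A,p \right)} = \frac{\left(A - -11\right) p}{5} = \frac{\left(A + \left(-4 + 15\right)\right) p}{5} = \frac{\left(A + 11\right) p}{5} = \frac{\left(11 + A\right) p}{5} = \frac{p \left(11 + A\right)}{5}$)
$N^{2}{\left(-15,- 2 \left(X{\left(1 + 5 \right)} + 6\right) \right)} = \left(\frac{- 2 \left(\left(1 + 5\right) + 6\right) \left(11 - 15\right)}{5}\right)^{2} = \left(\frac{1}{5} \left(- 2 \left(6 + 6\right)\right) \left(-4\right)\right)^{2} = \left(\frac{1}{5} \left(\left(-2\right) 12\right) \left(-4\right)\right)^{2} = \left(\frac{1}{5} \left(-24\right) \left(-4\right)\right)^{2} = \left(\frac{96}{5}\right)^{2} = \frac{9216}{25}$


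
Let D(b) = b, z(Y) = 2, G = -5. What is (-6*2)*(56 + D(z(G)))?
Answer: -696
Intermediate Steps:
(-6*2)*(56 + D(z(G))) = (-6*2)*(56 + 2) = -12*58 = -696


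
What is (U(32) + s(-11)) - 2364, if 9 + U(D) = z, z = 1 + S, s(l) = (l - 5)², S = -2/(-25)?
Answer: -52898/25 ≈ -2115.9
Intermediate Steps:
S = 2/25 (S = -2*(-1/25) = 2/25 ≈ 0.080000)
s(l) = (-5 + l)²
z = 27/25 (z = 1 + 2/25 = 27/25 ≈ 1.0800)
U(D) = -198/25 (U(D) = -9 + 27/25 = -198/25)
(U(32) + s(-11)) - 2364 = (-198/25 + (-5 - 11)²) - 2364 = (-198/25 + (-16)²) - 2364 = (-198/25 + 256) - 2364 = 6202/25 - 2364 = -52898/25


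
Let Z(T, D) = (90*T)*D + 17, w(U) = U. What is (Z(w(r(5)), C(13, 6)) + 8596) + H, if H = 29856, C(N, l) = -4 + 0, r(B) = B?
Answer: 36669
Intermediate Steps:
C(N, l) = -4
Z(T, D) = 17 + 90*D*T (Z(T, D) = 90*D*T + 17 = 17 + 90*D*T)
(Z(w(r(5)), C(13, 6)) + 8596) + H = ((17 + 90*(-4)*5) + 8596) + 29856 = ((17 - 1800) + 8596) + 29856 = (-1783 + 8596) + 29856 = 6813 + 29856 = 36669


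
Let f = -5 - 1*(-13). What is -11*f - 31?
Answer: -119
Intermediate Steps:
f = 8 (f = -5 + 13 = 8)
-11*f - 31 = -11*8 - 31 = -88 - 31 = -119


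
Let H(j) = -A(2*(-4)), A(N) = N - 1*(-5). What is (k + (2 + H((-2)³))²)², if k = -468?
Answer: 196249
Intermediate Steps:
A(N) = 5 + N (A(N) = N + 5 = 5 + N)
H(j) = 3 (H(j) = -(5 + 2*(-4)) = -(5 - 8) = -1*(-3) = 3)
(k + (2 + H((-2)³))²)² = (-468 + (2 + 3)²)² = (-468 + 5²)² = (-468 + 25)² = (-443)² = 196249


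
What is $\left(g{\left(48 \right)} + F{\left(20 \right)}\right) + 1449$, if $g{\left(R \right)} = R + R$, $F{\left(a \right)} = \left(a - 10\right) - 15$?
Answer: $1540$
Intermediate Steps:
$F{\left(a \right)} = -25 + a$ ($F{\left(a \right)} = \left(-10 + a\right) - 15 = -25 + a$)
$g{\left(R \right)} = 2 R$
$\left(g{\left(48 \right)} + F{\left(20 \right)}\right) + 1449 = \left(2 \cdot 48 + \left(-25 + 20\right)\right) + 1449 = \left(96 - 5\right) + 1449 = 91 + 1449 = 1540$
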